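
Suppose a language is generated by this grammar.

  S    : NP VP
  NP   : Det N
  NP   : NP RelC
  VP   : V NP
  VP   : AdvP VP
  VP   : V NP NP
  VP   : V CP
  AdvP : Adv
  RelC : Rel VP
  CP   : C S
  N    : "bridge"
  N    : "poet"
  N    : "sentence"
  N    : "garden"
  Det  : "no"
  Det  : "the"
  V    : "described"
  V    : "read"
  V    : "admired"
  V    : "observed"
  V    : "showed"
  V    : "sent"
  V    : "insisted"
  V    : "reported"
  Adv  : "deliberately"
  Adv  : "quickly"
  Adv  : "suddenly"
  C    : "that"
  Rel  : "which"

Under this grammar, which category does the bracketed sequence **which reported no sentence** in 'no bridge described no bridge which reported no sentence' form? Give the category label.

RelC

[S [NP [Det no] [N bridge]] [VP [V described] [NP [NP [Det no] [N bridge]] [RelC [Rel which] [VP [V reported] [NP [Det no] [N sentence]]]]]]]
The span 'which reported no sentence' is the RelC node built by RelC → Rel VP.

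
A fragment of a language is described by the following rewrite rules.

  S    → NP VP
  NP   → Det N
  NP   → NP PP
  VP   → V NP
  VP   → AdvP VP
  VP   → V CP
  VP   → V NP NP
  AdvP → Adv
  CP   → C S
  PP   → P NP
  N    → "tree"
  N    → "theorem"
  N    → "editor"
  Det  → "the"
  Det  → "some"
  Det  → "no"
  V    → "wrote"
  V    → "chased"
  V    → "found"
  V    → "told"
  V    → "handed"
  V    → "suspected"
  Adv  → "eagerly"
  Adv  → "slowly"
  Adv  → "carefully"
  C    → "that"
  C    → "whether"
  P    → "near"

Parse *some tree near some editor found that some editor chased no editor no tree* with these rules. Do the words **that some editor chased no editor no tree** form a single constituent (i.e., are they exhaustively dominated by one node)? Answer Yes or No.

[S [NP [NP [Det some] [N tree]] [PP [P near] [NP [Det some] [N editor]]]] [VP [V found] [CP [C that] [S [NP [Det some] [N editor]] [VP [V chased] [NP [Det no] [N editor]] [NP [Det no] [N tree]]]]]]]
The words 'that some editor chased no editor no tree' are exhaustively dominated by a single CP node (built by CP → C S), so they form a constituent.

Yes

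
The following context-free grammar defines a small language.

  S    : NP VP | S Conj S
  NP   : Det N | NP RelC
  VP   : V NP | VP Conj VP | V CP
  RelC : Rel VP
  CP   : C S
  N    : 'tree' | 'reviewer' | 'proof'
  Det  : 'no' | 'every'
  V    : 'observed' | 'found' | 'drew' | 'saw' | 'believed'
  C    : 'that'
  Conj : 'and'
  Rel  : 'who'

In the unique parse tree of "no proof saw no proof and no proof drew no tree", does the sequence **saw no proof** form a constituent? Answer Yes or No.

Yes

[S [S [NP [Det no] [N proof]] [VP [V saw] [NP [Det no] [N proof]]]] [Conj and] [S [NP [Det no] [N proof]] [VP [V drew] [NP [Det no] [N tree]]]]]
The words 'saw no proof' are exhaustively dominated by a single VP node (built by VP → V NP), so they form a constituent.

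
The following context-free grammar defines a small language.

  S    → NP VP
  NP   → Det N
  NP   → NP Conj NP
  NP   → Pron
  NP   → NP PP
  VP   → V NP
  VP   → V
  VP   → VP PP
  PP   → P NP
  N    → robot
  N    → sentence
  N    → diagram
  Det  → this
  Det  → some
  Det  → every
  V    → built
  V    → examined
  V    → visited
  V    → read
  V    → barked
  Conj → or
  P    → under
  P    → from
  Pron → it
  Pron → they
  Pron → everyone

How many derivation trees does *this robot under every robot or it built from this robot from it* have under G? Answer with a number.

4

Two of the 4 distinct bracketings:
[S [NP [NP [NP [Det this] [N robot]] [PP [P under] [NP [Det every] [N robot]]]] [Conj or] [NP [Pron it]]] [VP [VP [V built]] [PP [P from] [NP [NP [Det this] [N robot]] [PP [P from] [NP [Pron it]]]]]]]
[S [NP [NP [NP [Det this] [N robot]] [PP [P under] [NP [Det every] [N robot]]]] [Conj or] [NP [Pron it]]] [VP [VP [VP [V built]] [PP [P from] [NP [Det this] [N robot]]]] [PP [P from] [NP [Pron it]]]]]
The trees differ in how a recursive rule is bracketed over the same span.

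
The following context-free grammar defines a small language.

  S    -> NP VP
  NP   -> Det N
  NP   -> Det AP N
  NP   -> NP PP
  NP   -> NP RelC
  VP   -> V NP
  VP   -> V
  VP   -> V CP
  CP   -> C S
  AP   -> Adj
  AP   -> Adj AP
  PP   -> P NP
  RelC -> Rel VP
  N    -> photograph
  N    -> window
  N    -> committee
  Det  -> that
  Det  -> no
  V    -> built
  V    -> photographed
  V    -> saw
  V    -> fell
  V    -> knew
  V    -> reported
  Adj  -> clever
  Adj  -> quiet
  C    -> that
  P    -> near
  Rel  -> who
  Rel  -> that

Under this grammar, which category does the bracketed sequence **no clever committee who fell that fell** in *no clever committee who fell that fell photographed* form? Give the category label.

NP

S
  NP
    NP
      NP
        Det: no
        AP
          Adj: clever
        N: committee
      RelC
        Rel: who
        VP
          V: fell
    RelC
      Rel: that
      VP
        V: fell
  VP
    V: photographed
The span 'no clever committee who fell that fell' is the NP node built by NP → NP RelC.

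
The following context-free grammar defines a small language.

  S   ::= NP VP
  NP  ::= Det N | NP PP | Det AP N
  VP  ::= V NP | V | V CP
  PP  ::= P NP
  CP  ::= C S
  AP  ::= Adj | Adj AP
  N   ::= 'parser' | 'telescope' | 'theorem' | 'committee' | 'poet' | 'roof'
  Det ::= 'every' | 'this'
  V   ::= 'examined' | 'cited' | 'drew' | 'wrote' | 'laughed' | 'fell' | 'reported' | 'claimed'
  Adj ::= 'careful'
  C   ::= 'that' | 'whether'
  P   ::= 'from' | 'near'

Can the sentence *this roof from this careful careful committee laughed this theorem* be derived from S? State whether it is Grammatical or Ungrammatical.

S
  NP
    NP
      Det: this
      N: roof
    PP
      P: from
      NP
        Det: this
        AP
          Adj: careful
          AP
            Adj: careful
        N: committee
  VP
    V: laughed
    NP
      Det: this
      N: theorem
The bracketing above is licensed at every node by one of the given productions, with S at the root.

Grammatical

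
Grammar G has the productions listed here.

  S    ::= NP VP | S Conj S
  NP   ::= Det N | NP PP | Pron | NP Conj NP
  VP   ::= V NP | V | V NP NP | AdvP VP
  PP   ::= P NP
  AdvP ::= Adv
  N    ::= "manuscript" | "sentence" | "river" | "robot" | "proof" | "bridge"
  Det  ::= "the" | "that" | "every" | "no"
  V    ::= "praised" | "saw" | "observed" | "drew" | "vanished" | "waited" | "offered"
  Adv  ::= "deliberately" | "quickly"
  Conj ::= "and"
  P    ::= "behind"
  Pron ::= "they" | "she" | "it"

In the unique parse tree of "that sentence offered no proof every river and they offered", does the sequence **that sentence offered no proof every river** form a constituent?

Yes

[S [S [NP [Det that] [N sentence]] [VP [V offered] [NP [Det no] [N proof]] [NP [Det every] [N river]]]] [Conj and] [S [NP [Pron they]] [VP [V offered]]]]
The words 'that sentence offered no proof every river' are exhaustively dominated by a single S node (built by S → NP VP), so they form a constituent.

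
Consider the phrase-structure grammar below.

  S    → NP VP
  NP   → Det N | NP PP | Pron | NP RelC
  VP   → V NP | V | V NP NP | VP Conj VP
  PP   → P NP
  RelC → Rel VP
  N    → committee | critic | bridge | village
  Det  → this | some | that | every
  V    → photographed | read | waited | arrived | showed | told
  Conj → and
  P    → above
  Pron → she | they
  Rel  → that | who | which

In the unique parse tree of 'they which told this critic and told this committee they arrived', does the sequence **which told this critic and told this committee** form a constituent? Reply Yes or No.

No

[S [NP [NP [Pron they]] [RelC [Rel which] [VP [VP [V told] [NP [Det this] [N critic]]] [Conj and] [VP [V told] [NP [Det this] [N committee]] [NP [Pron they]]]]]] [VP [V arrived]]]
The smallest constituent containing 'which told this critic and told this committee' is the RelC spanning 'which told this critic and told this committee they'; no single node in the tree dominates exactly the given words.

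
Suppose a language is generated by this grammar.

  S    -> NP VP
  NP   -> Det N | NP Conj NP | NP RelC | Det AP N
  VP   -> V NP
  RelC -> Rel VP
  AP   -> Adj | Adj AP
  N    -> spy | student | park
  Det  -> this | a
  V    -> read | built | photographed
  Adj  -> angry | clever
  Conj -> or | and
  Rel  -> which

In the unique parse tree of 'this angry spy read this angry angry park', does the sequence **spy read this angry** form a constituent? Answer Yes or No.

No

[S [NP [Det this] [AP [Adj angry]] [N spy]] [VP [V read] [NP [Det this] [AP [Adj angry] [AP [Adj angry]]] [N park]]]]
The smallest constituent containing 'spy read this angry' is the S spanning 'this angry spy read this angry angry park'; no single node in the tree dominates exactly the given words.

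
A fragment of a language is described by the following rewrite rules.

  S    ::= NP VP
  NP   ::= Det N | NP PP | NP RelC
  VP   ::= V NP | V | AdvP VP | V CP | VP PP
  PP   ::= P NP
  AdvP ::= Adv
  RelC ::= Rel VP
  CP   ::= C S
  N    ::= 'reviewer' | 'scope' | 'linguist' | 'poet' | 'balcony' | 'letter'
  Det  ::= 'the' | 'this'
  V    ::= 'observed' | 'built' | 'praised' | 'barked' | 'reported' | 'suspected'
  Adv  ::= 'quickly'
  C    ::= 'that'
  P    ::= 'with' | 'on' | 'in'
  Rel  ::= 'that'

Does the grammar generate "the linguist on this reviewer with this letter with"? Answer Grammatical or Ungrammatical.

For S → NP VP, every NP-prefix leaves a non-VP remainder: after 'the linguist' the remainder is not a VP; after 'the linguist on this reviewer' the remainder is not a VP; after 'the linguist on this reviewer with this letter' the remainder is not a VP.

Ungrammatical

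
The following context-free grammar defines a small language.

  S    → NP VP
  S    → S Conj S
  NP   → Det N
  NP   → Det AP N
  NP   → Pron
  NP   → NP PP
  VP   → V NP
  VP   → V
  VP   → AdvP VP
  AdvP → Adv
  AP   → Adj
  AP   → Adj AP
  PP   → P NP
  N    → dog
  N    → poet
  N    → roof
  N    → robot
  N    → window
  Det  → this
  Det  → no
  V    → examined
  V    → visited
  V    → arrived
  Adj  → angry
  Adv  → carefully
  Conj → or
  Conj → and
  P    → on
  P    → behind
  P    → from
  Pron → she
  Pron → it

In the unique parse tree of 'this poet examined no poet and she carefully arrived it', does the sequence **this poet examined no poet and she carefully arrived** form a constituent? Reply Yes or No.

[S [S [NP [Det this] [N poet]] [VP [V examined] [NP [Det no] [N poet]]]] [Conj and] [S [NP [Pron she]] [VP [AdvP [Adv carefully]] [VP [V arrived] [NP [Pron it]]]]]]
The smallest constituent containing 'this poet examined no poet and she carefully arrived' is the S spanning 'this poet examined no poet and she carefully arrived it'; no single node in the tree dominates exactly the given words.

No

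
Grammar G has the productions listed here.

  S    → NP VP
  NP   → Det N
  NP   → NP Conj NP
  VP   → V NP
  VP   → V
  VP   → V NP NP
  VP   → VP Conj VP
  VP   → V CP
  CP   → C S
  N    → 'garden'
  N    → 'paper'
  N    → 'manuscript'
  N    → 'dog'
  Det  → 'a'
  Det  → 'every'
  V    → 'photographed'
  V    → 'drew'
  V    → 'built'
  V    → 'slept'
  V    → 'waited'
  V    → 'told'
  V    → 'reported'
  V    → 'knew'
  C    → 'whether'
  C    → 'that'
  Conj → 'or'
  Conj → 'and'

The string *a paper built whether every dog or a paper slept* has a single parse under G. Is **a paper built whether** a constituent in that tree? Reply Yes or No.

No

[S [NP [Det a] [N paper]] [VP [V built] [CP [C whether] [S [NP [NP [Det every] [N dog]] [Conj or] [NP [Det a] [N paper]]] [VP [V slept]]]]]]
The smallest constituent containing 'a paper built whether' is the S spanning 'a paper built whether every dog or a paper slept'; no single node in the tree dominates exactly the given words.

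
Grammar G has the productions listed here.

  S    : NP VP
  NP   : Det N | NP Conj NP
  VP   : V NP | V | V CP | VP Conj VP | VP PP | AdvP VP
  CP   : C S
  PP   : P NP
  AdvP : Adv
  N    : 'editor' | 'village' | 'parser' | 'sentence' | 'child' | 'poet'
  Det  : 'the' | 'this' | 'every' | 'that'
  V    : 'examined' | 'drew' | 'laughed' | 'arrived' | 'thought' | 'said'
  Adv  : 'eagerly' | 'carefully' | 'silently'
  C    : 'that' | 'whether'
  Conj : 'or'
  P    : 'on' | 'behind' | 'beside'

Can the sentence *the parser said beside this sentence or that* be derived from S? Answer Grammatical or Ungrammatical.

Ungrammatical

For S → NP VP, the only prefix that parses as NP is 'the parser', but the remainder 'said beside this sentence or that' is not a VP under these rules.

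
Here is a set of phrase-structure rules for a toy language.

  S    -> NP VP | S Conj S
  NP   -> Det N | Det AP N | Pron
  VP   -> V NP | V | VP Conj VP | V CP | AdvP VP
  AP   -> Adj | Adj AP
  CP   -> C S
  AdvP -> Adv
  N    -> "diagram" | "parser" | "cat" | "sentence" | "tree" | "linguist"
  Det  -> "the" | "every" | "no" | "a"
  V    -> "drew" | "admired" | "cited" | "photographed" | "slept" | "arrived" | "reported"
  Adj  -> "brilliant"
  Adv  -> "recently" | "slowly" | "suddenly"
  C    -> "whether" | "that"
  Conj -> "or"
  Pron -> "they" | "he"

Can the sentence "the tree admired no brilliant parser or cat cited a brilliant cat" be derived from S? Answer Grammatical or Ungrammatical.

Ungrammatical

A Conj word can never sit immediately before an N word in any string this grammar generates, so the substring 'or cat' rules out a derivation.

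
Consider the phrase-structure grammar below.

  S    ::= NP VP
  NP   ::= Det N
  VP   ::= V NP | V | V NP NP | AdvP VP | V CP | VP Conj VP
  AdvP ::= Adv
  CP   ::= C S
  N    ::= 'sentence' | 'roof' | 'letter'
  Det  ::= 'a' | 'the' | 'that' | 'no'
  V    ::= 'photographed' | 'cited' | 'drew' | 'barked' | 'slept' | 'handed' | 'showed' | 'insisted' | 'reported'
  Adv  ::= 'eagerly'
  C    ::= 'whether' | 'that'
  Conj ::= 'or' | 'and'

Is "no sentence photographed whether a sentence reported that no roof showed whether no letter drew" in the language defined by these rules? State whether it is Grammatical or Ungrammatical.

S
  NP
    Det: no
    N: sentence
  VP
    V: photographed
    CP
      C: whether
      S
        NP
          Det: a
          N: sentence
        VP
          V: reported
          CP
            C: that
            S
              NP
                Det: no
                N: roof
              VP
                V: showed
                CP
                  C: whether
                  S
                    NP
                      Det: no
                      N: letter
                    VP
                      V: drew
The bracketing above is licensed at every node by one of the given productions, with S at the root.

Grammatical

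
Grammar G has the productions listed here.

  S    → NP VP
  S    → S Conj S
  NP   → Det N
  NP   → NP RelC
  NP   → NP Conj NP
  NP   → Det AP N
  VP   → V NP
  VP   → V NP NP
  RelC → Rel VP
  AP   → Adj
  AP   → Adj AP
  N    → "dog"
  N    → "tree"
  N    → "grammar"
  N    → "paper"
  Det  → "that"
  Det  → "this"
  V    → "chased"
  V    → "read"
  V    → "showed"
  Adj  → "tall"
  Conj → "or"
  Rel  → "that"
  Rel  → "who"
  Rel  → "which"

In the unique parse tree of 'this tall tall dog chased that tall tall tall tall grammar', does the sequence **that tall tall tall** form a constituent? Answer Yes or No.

No

[S [NP [Det this] [AP [Adj tall] [AP [Adj tall]]] [N dog]] [VP [V chased] [NP [Det that] [AP [Adj tall] [AP [Adj tall] [AP [Adj tall] [AP [Adj tall]]]]] [N grammar]]]]
The smallest constituent containing 'that tall tall tall' is the NP spanning 'that tall tall tall tall grammar'; no single node in the tree dominates exactly the given words.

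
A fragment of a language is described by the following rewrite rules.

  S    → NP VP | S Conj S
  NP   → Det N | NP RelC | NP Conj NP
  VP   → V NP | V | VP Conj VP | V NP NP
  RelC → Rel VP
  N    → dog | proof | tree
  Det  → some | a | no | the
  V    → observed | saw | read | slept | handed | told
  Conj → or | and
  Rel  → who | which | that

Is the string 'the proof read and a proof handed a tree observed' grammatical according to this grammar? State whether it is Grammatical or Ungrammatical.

Ungrammatical

For S → NP VP, the only prefix that parses as NP is 'the proof', but the remainder 'read and a proof handed a tree observed' is not a VP under these rules. The alternative S rule S → S Conj S likewise has no satisfying split.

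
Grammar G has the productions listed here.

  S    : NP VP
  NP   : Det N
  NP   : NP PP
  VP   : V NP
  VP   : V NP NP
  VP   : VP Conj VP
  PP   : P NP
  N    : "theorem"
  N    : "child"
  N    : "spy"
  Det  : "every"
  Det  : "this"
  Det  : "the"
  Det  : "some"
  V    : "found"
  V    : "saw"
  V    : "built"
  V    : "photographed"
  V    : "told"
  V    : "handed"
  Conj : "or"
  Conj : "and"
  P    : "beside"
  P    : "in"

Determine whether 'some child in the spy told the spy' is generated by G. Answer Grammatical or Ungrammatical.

[S [NP [NP [Det some] [N child]] [PP [P in] [NP [Det the] [N spy]]]] [VP [V told] [NP [Det the] [N spy]]]]
The bracketing above is licensed at every node by one of the given productions, with S at the root.

Grammatical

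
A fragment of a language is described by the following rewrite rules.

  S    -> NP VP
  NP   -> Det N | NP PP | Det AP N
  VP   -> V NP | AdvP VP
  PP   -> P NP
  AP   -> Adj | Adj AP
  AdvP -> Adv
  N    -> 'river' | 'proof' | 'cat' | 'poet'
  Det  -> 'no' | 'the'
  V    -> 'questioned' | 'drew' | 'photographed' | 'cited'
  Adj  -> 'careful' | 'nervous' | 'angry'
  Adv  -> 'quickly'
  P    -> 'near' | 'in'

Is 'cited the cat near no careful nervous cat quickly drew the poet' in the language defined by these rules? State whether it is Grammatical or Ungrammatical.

For S → NP VP, no prefix of the string parses as an NP.

Ungrammatical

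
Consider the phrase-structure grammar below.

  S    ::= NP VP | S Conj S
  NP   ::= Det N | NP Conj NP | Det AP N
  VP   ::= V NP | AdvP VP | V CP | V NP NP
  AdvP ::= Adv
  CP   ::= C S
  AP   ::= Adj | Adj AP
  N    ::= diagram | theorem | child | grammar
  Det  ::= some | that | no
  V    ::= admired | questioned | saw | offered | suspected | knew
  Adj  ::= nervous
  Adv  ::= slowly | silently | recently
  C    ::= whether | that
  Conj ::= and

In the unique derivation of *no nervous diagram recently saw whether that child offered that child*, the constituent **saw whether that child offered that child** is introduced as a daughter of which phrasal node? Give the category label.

VP

S
  NP
    Det: no
    AP
      Adj: nervous
    N: diagram
  VP
    AdvP
      Adv: recently
    VP
      V: saw
      CP
        C: whether
        S
          NP
            Det: that
            N: child
          VP
            V: offered
            NP
              Det: that
              N: child
The span 'saw whether that child offered that child' is the VP node built by VP → V CP.
Its mother is the VP built by VP → AdvP VP.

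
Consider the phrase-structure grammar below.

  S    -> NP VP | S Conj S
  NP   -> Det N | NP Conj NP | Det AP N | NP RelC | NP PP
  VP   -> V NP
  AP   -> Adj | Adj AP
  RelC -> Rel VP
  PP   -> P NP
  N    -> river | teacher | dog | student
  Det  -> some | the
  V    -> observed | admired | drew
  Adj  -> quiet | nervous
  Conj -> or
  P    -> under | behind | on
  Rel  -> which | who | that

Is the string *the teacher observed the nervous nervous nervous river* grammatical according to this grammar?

Grammatical

S
  NP
    Det: the
    N: teacher
  VP
    V: observed
    NP
      Det: the
      AP
        Adj: nervous
        AP
          Adj: nervous
          AP
            Adj: nervous
      N: river
Each bracket corresponds to one application of a listed rule, so the string is derivable from S.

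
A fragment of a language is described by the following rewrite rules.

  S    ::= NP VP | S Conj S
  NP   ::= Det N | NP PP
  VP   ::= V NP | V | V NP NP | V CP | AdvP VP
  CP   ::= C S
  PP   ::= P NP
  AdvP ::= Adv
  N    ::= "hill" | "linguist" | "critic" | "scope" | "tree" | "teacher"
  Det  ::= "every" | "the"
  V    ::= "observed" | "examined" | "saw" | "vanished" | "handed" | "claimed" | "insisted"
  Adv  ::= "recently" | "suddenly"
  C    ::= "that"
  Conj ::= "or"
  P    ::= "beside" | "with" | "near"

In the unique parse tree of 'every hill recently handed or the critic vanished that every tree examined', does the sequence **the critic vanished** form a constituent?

No

[S [S [NP [Det every] [N hill]] [VP [AdvP [Adv recently]] [VP [V handed]]]] [Conj or] [S [NP [Det the] [N critic]] [VP [V vanished] [CP [C that] [S [NP [Det every] [N tree]] [VP [V examined]]]]]]]
The smallest constituent containing 'the critic vanished' is the S spanning 'the critic vanished that every tree examined'; no single node in the tree dominates exactly the given words.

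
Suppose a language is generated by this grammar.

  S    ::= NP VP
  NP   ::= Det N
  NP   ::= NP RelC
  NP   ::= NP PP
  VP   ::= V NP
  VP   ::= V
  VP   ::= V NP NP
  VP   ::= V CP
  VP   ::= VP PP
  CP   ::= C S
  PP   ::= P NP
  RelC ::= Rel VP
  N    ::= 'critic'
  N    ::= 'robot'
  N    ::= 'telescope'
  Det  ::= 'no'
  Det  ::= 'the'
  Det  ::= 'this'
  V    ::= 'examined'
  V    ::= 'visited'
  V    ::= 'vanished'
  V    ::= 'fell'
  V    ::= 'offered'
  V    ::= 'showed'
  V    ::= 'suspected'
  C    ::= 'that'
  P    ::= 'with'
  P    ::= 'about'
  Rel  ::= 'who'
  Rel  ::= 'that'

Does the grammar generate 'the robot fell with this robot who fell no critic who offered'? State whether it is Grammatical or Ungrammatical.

Grammatical

[S [NP [Det the] [N robot]] [VP [VP [V fell]] [PP [P with] [NP [NP [Det this] [N robot]] [RelC [Rel who] [VP [V fell] [NP [NP [Det no] [N critic]] [RelC [Rel who] [VP [V offered]]]]]]]]]]
The bracketing above is licensed at every node by one of the given productions, with S at the root.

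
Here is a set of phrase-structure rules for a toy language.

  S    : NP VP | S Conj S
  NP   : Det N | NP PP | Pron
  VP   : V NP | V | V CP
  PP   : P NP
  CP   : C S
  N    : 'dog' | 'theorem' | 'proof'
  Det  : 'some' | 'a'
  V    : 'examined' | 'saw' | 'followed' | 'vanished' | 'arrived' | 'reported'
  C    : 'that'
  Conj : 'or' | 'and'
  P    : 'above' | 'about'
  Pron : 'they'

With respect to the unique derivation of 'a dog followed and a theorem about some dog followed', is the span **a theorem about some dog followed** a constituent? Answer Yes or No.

Yes

[S [S [NP [Det a] [N dog]] [VP [V followed]]] [Conj and] [S [NP [NP [Det a] [N theorem]] [PP [P about] [NP [Det some] [N dog]]]] [VP [V followed]]]]
The words 'a theorem about some dog followed' are exhaustively dominated by a single S node (built by S → NP VP), so they form a constituent.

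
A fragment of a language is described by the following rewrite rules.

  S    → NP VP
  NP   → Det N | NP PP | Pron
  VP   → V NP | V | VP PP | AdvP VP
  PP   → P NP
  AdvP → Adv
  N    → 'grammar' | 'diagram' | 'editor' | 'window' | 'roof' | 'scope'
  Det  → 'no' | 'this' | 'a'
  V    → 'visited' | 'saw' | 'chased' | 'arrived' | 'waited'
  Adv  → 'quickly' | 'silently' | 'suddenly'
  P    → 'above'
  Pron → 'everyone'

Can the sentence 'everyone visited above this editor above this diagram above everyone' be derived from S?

[S [NP [Pron everyone]] [VP [VP [V visited]] [PP [P above] [NP [NP [Det this] [N editor]] [PP [P above] [NP [NP [Det this] [N diagram]] [PP [P above] [NP [Pron everyone]]]]]]]]]
Every word is introduced by a lexical rule and the phrasal rules combine the resulting categories into a single S.

Grammatical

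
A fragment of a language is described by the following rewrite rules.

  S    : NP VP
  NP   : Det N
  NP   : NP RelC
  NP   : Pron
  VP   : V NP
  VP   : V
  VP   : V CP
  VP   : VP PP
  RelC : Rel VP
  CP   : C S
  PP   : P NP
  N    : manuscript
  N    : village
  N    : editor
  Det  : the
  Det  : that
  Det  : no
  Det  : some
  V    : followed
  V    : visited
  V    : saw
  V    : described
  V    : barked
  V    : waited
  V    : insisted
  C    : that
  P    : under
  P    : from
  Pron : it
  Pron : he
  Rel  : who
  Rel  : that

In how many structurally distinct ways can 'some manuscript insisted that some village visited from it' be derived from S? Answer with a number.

2

The two bracketings:
[S [NP [Det some] [N manuscript]] [VP [V insisted] [CP [C that] [S [NP [Det some] [N village]] [VP [VP [V visited]] [PP [P from] [NP [Pron it]]]]]]]]
[S [NP [Det some] [N manuscript]] [VP [VP [V insisted] [CP [C that] [S [NP [Det some] [N village]] [VP [V visited]]]]] [PP [P from] [NP [Pron it]]]]]
The trees differ in how a recursive rule is bracketed over the same span.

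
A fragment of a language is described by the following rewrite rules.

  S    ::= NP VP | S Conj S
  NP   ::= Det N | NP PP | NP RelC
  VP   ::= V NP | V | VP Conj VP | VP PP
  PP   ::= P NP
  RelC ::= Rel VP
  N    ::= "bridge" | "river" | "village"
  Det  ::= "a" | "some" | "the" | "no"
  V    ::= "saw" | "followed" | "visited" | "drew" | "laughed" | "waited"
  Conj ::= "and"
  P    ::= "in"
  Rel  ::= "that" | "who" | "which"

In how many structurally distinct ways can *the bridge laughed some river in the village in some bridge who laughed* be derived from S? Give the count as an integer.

9

Two of the 9 distinct bracketings:
[S [NP [Det the] [N bridge]] [VP [V laughed] [NP [NP [Det some] [N river]] [PP [P in] [NP [NP [Det the] [N village]] [PP [P in] [NP [NP [Det some] [N bridge]] [RelC [Rel who] [VP [V laughed]]]]]]]]]]
[S [NP [Det the] [N bridge]] [VP [V laughed] [NP [NP [Det some] [N river]] [PP [P in] [NP [NP [NP [Det the] [N village]] [PP [P in] [NP [Det some] [N bridge]]]] [RelC [Rel who] [VP [V laughed]]]]]]]]
The trees differ in how a recursive rule is bracketed over the same span.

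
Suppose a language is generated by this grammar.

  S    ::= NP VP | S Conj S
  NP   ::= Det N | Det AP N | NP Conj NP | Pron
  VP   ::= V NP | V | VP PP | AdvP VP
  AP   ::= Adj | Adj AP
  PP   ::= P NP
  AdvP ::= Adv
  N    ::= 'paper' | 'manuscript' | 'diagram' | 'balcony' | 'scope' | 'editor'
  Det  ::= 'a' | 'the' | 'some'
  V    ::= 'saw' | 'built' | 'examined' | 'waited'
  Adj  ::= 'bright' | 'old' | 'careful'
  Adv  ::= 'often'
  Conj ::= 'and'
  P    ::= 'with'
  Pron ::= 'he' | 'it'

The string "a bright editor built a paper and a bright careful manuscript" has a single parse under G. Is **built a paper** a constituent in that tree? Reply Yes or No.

[S [NP [Det a] [AP [Adj bright]] [N editor]] [VP [V built] [NP [NP [Det a] [N paper]] [Conj and] [NP [Det a] [AP [Adj bright] [AP [Adj careful]]] [N manuscript]]]]]
The smallest constituent containing 'built a paper' is the VP spanning 'built a paper and a bright careful manuscript'; no single node in the tree dominates exactly the given words.

No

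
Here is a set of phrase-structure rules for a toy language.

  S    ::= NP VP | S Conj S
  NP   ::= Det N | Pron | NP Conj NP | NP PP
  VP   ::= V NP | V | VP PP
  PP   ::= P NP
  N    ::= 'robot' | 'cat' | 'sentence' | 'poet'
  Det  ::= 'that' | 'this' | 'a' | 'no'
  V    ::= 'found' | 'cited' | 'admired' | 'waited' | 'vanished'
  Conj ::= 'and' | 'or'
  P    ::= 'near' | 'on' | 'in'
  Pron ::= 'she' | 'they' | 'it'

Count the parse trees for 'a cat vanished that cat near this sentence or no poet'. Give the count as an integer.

3

Two of the 3 distinct bracketings:
[S [NP [Det a] [N cat]] [VP [V vanished] [NP [NP [NP [Det that] [N cat]] [PP [P near] [NP [Det this] [N sentence]]]] [Conj or] [NP [Det no] [N poet]]]]]
[S [NP [Det a] [N cat]] [VP [V vanished] [NP [NP [Det that] [N cat]] [PP [P near] [NP [NP [Det this] [N sentence]] [Conj or] [NP [Det no] [N poet]]]]]]]
The trees differ in how a recursive rule is bracketed over the same span.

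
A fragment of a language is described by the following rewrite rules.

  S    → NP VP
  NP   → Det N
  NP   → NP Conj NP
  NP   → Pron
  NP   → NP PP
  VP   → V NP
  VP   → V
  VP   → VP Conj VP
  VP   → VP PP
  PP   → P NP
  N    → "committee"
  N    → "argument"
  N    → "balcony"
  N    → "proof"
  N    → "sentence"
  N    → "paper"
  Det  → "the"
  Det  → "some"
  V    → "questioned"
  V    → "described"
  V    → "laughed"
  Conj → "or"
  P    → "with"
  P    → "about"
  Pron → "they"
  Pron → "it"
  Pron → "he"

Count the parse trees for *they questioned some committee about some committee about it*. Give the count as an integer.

5

Two of the 5 distinct bracketings:
[S [NP [Pron they]] [VP [V questioned] [NP [NP [Det some] [N committee]] [PP [P about] [NP [NP [Det some] [N committee]] [PP [P about] [NP [Pron it]]]]]]]]
[S [NP [Pron they]] [VP [V questioned] [NP [NP [NP [Det some] [N committee]] [PP [P about] [NP [Det some] [N committee]]]] [PP [P about] [NP [Pron it]]]]]]
The trees differ in how a recursive rule is bracketed over the same span.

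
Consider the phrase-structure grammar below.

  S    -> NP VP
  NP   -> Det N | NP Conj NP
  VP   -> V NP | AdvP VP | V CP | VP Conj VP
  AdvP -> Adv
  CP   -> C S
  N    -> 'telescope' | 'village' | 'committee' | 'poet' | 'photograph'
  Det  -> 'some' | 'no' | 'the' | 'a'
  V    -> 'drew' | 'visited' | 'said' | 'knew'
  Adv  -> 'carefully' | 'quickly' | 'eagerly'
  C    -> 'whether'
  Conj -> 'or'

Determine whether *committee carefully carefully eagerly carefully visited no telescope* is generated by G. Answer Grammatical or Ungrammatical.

Ungrammatical

For S → NP VP, no prefix of the string parses as an NP.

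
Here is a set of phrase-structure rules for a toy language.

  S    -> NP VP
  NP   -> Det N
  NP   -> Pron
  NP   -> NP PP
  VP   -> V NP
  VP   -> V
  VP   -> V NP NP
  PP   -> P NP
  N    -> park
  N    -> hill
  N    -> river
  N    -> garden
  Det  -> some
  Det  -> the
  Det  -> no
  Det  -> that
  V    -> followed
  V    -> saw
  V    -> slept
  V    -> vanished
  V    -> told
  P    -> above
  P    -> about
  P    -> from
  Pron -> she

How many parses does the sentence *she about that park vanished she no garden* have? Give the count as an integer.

1

[S [NP [NP [Pron she]] [PP [P about] [NP [Det that] [N park]]]] [VP [V vanished] [NP [Pron she]] [NP [Det no] [N garden]]]]
No rule offers an alternative attachment or grouping for any span, so this is the only derivation.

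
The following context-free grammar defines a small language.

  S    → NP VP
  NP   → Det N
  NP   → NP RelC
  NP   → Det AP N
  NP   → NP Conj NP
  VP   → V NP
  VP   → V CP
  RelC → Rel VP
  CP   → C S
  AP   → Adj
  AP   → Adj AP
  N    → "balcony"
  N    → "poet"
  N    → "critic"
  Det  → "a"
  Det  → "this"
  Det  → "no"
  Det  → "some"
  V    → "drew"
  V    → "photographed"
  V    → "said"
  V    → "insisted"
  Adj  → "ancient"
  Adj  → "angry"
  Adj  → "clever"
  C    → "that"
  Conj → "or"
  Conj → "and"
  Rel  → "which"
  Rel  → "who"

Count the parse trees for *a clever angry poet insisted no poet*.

1

[S [NP [Det a] [AP [Adj clever] [AP [Adj angry]]] [N poet]] [VP [V insisted] [NP [Det no] [N poet]]]]
No rule offers an alternative attachment or grouping for any span, so this is the only derivation.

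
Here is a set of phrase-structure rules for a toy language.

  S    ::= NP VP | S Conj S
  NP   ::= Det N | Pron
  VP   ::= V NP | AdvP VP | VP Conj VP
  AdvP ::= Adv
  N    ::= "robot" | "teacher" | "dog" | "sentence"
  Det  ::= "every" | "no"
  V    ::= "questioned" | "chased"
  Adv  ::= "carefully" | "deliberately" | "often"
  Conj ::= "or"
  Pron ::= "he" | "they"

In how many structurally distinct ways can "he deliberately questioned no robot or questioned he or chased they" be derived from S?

Two of the 5 distinct bracketings:
[S [NP [Pron he]] [VP [AdvP [Adv deliberately]] [VP [VP [V questioned] [NP [Det no] [N robot]]] [Conj or] [VP [VP [V questioned] [NP [Pron he]]] [Conj or] [VP [V chased] [NP [Pron they]]]]]]]
[S [NP [Pron he]] [VP [AdvP [Adv deliberately]] [VP [VP [VP [V questioned] [NP [Det no] [N robot]]] [Conj or] [VP [V questioned] [NP [Pron he]]]] [Conj or] [VP [V chased] [NP [Pron they]]]]]]
The trees differ in how a recursive rule is bracketed over the same span.

5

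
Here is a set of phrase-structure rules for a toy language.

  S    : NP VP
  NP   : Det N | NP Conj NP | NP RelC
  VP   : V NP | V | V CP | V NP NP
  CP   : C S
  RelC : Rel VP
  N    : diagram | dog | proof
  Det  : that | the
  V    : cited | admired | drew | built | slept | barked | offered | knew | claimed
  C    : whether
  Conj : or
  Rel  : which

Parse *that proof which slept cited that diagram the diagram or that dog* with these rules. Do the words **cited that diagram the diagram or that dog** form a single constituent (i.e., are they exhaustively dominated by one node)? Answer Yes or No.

[S [NP [NP [Det that] [N proof]] [RelC [Rel which] [VP [V slept]]]] [VP [V cited] [NP [Det that] [N diagram]] [NP [NP [Det the] [N diagram]] [Conj or] [NP [Det that] [N dog]]]]]
The words 'cited that diagram the diagram or that dog' are exhaustively dominated by a single VP node (built by VP → V NP NP), so they form a constituent.

Yes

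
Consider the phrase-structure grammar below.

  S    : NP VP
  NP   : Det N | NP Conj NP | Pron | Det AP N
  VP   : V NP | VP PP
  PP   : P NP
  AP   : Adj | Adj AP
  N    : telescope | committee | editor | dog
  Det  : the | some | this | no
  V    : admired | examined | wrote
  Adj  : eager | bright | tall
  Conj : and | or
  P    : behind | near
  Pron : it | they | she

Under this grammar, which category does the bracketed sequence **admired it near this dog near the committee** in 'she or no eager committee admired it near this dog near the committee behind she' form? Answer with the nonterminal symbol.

[S [NP [NP [Pron she]] [Conj or] [NP [Det no] [AP [Adj eager]] [N committee]]] [VP [VP [VP [VP [V admired] [NP [Pron it]]] [PP [P near] [NP [Det this] [N dog]]]] [PP [P near] [NP [Det the] [N committee]]]] [PP [P behind] [NP [Pron she]]]]]
The span 'admired it near this dog near the committee' is the VP node built by VP → VP PP.

VP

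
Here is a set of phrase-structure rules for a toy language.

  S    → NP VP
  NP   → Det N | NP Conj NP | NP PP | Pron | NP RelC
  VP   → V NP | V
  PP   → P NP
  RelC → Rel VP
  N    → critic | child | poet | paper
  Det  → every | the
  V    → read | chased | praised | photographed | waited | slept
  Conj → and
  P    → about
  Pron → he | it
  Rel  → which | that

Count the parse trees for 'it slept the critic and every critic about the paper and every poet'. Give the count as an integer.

5

Two of the 5 distinct bracketings:
[S [NP [Pron it]] [VP [V slept] [NP [NP [Det the] [N critic]] [Conj and] [NP [NP [NP [Det every] [N critic]] [PP [P about] [NP [Det the] [N paper]]]] [Conj and] [NP [Det every] [N poet]]]]]]
[S [NP [Pron it]] [VP [V slept] [NP [NP [Det the] [N critic]] [Conj and] [NP [NP [Det every] [N critic]] [PP [P about] [NP [NP [Det the] [N paper]] [Conj and] [NP [Det every] [N poet]]]]]]]]
The trees differ in how a recursive rule is bracketed over the same span.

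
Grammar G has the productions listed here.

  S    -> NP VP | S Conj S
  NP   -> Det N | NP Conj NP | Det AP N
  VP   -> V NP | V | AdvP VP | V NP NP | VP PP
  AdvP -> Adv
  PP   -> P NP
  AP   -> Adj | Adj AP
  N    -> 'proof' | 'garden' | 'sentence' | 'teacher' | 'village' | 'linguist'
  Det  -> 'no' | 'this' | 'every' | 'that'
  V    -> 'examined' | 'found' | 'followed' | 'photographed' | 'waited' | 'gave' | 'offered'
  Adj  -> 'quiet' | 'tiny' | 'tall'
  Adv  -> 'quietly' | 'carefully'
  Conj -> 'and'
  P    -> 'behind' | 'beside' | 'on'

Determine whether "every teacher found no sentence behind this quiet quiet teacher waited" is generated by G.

For S → NP VP, the only prefix that parses as NP is 'every teacher', but the remainder 'found no sentence behind this quiet quiet teacher waited' is not a VP under these rules. The alternative S rule S → S Conj S likewise has no satisfying split.

Ungrammatical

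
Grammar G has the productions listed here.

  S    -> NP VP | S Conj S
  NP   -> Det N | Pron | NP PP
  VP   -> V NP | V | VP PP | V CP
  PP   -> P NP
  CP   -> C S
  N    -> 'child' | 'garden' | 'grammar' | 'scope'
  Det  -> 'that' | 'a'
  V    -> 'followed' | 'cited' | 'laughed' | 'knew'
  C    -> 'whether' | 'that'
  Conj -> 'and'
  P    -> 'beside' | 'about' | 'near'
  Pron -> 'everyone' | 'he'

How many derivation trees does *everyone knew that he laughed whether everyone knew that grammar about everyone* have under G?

4

Two of the 4 distinct bracketings:
[S [NP [Pron everyone]] [VP [VP [V knew] [CP [C that] [S [NP [Pron he]] [VP [V laughed] [CP [C whether] [S [NP [Pron everyone]] [VP [V knew] [NP [Det that] [N grammar]]]]]]]]] [PP [P about] [NP [Pron everyone]]]]]
[S [NP [Pron everyone]] [VP [V knew] [CP [C that] [S [NP [Pron he]] [VP [VP [V laughed] [CP [C whether] [S [NP [Pron everyone]] [VP [V knew] [NP [Det that] [N grammar]]]]]] [PP [P about] [NP [Pron everyone]]]]]]]]
The trees differ in how a recursive rule is bracketed over the same span.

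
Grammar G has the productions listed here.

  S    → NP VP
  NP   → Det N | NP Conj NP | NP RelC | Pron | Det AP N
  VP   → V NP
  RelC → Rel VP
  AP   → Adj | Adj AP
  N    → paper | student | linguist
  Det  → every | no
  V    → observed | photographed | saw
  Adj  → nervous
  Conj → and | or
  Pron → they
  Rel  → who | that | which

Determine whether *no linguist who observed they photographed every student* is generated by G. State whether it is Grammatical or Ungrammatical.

S
  NP
    NP
      Det: no
      N: linguist
    RelC
      Rel: who
      VP
        V: observed
        NP
          Pron: they
  VP
    V: photographed
    NP
      Det: every
      N: student
Each bracket corresponds to one application of a listed rule, so the string is derivable from S.

Grammatical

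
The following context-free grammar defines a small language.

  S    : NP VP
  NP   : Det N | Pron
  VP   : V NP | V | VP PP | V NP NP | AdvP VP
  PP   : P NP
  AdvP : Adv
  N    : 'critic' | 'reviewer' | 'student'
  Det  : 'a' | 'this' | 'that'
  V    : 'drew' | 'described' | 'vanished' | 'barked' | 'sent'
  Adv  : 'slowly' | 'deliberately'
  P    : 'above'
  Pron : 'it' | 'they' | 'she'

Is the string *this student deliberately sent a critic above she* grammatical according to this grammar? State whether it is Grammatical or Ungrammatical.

Grammatical

[S [NP [Det this] [N student]] [VP [VP [AdvP [Adv deliberately]] [VP [V sent] [NP [Det a] [N critic]]]] [PP [P above] [NP [Pron she]]]]]
Each bracket corresponds to one application of a listed rule, so the string is derivable from S.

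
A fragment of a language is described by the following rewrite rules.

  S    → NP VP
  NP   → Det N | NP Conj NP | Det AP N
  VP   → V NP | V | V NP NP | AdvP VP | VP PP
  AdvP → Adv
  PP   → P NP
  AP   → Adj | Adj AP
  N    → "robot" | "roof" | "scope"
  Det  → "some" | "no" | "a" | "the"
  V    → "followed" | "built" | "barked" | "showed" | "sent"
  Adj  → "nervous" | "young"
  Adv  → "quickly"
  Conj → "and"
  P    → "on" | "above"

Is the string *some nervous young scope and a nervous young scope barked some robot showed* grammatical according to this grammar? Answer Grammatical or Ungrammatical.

Ungrammatical

For S → NP VP, every NP-prefix leaves a non-VP remainder: after 'some nervous young scope' the remainder is not a VP; after 'some nervous young scope and a nervous young scope' the remainder is not a VP.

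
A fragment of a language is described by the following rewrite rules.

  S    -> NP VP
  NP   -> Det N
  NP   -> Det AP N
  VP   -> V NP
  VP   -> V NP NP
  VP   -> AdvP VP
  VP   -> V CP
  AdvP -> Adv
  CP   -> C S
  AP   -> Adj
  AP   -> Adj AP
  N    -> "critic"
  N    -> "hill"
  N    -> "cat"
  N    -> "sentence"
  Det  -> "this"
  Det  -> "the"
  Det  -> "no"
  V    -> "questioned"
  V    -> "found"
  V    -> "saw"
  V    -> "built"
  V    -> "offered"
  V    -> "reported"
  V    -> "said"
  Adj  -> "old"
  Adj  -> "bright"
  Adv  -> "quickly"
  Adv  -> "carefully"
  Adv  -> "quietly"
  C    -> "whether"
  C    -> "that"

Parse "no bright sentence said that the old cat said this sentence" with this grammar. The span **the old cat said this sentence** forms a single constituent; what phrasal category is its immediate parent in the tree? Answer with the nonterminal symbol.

S
  NP
    Det: no
    AP
      Adj: bright
    N: sentence
  VP
    V: said
    CP
      C: that
      S
        NP
          Det: the
          AP
            Adj: old
          N: cat
        VP
          V: said
          NP
            Det: this
            N: sentence
The span 'the old cat said this sentence' is the S node built by S → NP VP.
Its mother is the CP built by CP → C S.

CP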